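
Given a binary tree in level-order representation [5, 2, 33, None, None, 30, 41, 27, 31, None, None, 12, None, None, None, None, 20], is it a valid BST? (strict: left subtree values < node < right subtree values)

Level-order array: [5, 2, 33, None, None, 30, 41, 27, 31, None, None, 12, None, None, None, None, 20]
Validate using subtree bounds (lo, hi): at each node, require lo < value < hi,
then recurse left with hi=value and right with lo=value.
Preorder trace (stopping at first violation):
  at node 5 with bounds (-inf, +inf): OK
  at node 2 with bounds (-inf, 5): OK
  at node 33 with bounds (5, +inf): OK
  at node 30 with bounds (5, 33): OK
  at node 27 with bounds (5, 30): OK
  at node 12 with bounds (5, 27): OK
  at node 20 with bounds (12, 27): OK
  at node 31 with bounds (30, 33): OK
  at node 41 with bounds (33, +inf): OK
No violation found at any node.
Result: Valid BST


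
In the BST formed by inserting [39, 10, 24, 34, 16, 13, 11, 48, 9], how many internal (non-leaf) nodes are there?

Tree built from: [39, 10, 24, 34, 16, 13, 11, 48, 9]
Tree (level-order array): [39, 10, 48, 9, 24, None, None, None, None, 16, 34, 13, None, None, None, 11]
Rule: An internal node has at least one child.
Per-node child counts:
  node 39: 2 child(ren)
  node 10: 2 child(ren)
  node 9: 0 child(ren)
  node 24: 2 child(ren)
  node 16: 1 child(ren)
  node 13: 1 child(ren)
  node 11: 0 child(ren)
  node 34: 0 child(ren)
  node 48: 0 child(ren)
Matching nodes: [39, 10, 24, 16, 13]
Count of internal (non-leaf) nodes: 5


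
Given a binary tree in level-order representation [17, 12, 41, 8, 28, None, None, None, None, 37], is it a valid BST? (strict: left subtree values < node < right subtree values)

Level-order array: [17, 12, 41, 8, 28, None, None, None, None, 37]
Validate using subtree bounds (lo, hi): at each node, require lo < value < hi,
then recurse left with hi=value and right with lo=value.
Preorder trace (stopping at first violation):
  at node 17 with bounds (-inf, +inf): OK
  at node 12 with bounds (-inf, 17): OK
  at node 8 with bounds (-inf, 12): OK
  at node 28 with bounds (12, 17): VIOLATION
Node 28 violates its bound: not (12 < 28 < 17).
Result: Not a valid BST


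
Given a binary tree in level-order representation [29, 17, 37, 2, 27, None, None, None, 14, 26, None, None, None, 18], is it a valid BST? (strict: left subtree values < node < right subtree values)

Level-order array: [29, 17, 37, 2, 27, None, None, None, 14, 26, None, None, None, 18]
Validate using subtree bounds (lo, hi): at each node, require lo < value < hi,
then recurse left with hi=value and right with lo=value.
Preorder trace (stopping at first violation):
  at node 29 with bounds (-inf, +inf): OK
  at node 17 with bounds (-inf, 29): OK
  at node 2 with bounds (-inf, 17): OK
  at node 14 with bounds (2, 17): OK
  at node 27 with bounds (17, 29): OK
  at node 26 with bounds (17, 27): OK
  at node 18 with bounds (17, 26): OK
  at node 37 with bounds (29, +inf): OK
No violation found at any node.
Result: Valid BST


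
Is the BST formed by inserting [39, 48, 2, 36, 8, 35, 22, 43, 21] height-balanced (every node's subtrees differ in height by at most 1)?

Tree (level-order array): [39, 2, 48, None, 36, 43, None, 8, None, None, None, None, 35, 22, None, 21]
Definition: a tree is height-balanced if, at every node, |h(left) - h(right)| <= 1 (empty subtree has height -1).
Bottom-up per-node check:
  node 21: h_left=-1, h_right=-1, diff=0 [OK], height=0
  node 22: h_left=0, h_right=-1, diff=1 [OK], height=1
  node 35: h_left=1, h_right=-1, diff=2 [FAIL (|1--1|=2 > 1)], height=2
  node 8: h_left=-1, h_right=2, diff=3 [FAIL (|-1-2|=3 > 1)], height=3
  node 36: h_left=3, h_right=-1, diff=4 [FAIL (|3--1|=4 > 1)], height=4
  node 2: h_left=-1, h_right=4, diff=5 [FAIL (|-1-4|=5 > 1)], height=5
  node 43: h_left=-1, h_right=-1, diff=0 [OK], height=0
  node 48: h_left=0, h_right=-1, diff=1 [OK], height=1
  node 39: h_left=5, h_right=1, diff=4 [FAIL (|5-1|=4 > 1)], height=6
Node 35 violates the condition: |1 - -1| = 2 > 1.
Result: Not balanced


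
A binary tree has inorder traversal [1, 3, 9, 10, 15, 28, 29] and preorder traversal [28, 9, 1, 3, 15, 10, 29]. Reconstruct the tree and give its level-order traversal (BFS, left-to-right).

Inorder:  [1, 3, 9, 10, 15, 28, 29]
Preorder: [28, 9, 1, 3, 15, 10, 29]
Algorithm: preorder visits root first, so consume preorder in order;
for each root, split the current inorder slice at that value into
left-subtree inorder and right-subtree inorder, then recurse.
Recursive splits:
  root=28; inorder splits into left=[1, 3, 9, 10, 15], right=[29]
  root=9; inorder splits into left=[1, 3], right=[10, 15]
  root=1; inorder splits into left=[], right=[3]
  root=3; inorder splits into left=[], right=[]
  root=15; inorder splits into left=[10], right=[]
  root=10; inorder splits into left=[], right=[]
  root=29; inorder splits into left=[], right=[]
Reconstructed level-order: [28, 9, 29, 1, 15, 3, 10]


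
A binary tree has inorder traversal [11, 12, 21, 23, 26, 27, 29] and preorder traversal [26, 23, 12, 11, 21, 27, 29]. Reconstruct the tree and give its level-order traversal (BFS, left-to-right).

Inorder:  [11, 12, 21, 23, 26, 27, 29]
Preorder: [26, 23, 12, 11, 21, 27, 29]
Algorithm: preorder visits root first, so consume preorder in order;
for each root, split the current inorder slice at that value into
left-subtree inorder and right-subtree inorder, then recurse.
Recursive splits:
  root=26; inorder splits into left=[11, 12, 21, 23], right=[27, 29]
  root=23; inorder splits into left=[11, 12, 21], right=[]
  root=12; inorder splits into left=[11], right=[21]
  root=11; inorder splits into left=[], right=[]
  root=21; inorder splits into left=[], right=[]
  root=27; inorder splits into left=[], right=[29]
  root=29; inorder splits into left=[], right=[]
Reconstructed level-order: [26, 23, 27, 12, 29, 11, 21]


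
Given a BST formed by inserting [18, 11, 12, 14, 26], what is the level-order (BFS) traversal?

Tree insertion order: [18, 11, 12, 14, 26]
Tree (level-order array): [18, 11, 26, None, 12, None, None, None, 14]
BFS from the root, enqueuing left then right child of each popped node:
  queue [18] -> pop 18, enqueue [11, 26], visited so far: [18]
  queue [11, 26] -> pop 11, enqueue [12], visited so far: [18, 11]
  queue [26, 12] -> pop 26, enqueue [none], visited so far: [18, 11, 26]
  queue [12] -> pop 12, enqueue [14], visited so far: [18, 11, 26, 12]
  queue [14] -> pop 14, enqueue [none], visited so far: [18, 11, 26, 12, 14]
Result: [18, 11, 26, 12, 14]


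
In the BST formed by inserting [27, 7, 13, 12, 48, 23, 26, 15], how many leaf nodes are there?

Tree built from: [27, 7, 13, 12, 48, 23, 26, 15]
Tree (level-order array): [27, 7, 48, None, 13, None, None, 12, 23, None, None, 15, 26]
Rule: A leaf has 0 children.
Per-node child counts:
  node 27: 2 child(ren)
  node 7: 1 child(ren)
  node 13: 2 child(ren)
  node 12: 0 child(ren)
  node 23: 2 child(ren)
  node 15: 0 child(ren)
  node 26: 0 child(ren)
  node 48: 0 child(ren)
Matching nodes: [12, 15, 26, 48]
Count of leaf nodes: 4


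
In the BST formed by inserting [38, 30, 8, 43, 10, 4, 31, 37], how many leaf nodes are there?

Tree built from: [38, 30, 8, 43, 10, 4, 31, 37]
Tree (level-order array): [38, 30, 43, 8, 31, None, None, 4, 10, None, 37]
Rule: A leaf has 0 children.
Per-node child counts:
  node 38: 2 child(ren)
  node 30: 2 child(ren)
  node 8: 2 child(ren)
  node 4: 0 child(ren)
  node 10: 0 child(ren)
  node 31: 1 child(ren)
  node 37: 0 child(ren)
  node 43: 0 child(ren)
Matching nodes: [4, 10, 37, 43]
Count of leaf nodes: 4


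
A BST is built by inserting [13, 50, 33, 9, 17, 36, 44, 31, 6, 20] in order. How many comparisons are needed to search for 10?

Search path for 10: 13 -> 9
Found: False
Comparisons: 2


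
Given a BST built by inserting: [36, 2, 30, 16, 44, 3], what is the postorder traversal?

Tree insertion order: [36, 2, 30, 16, 44, 3]
Tree (level-order array): [36, 2, 44, None, 30, None, None, 16, None, 3]
Postorder traversal: [3, 16, 30, 2, 44, 36]


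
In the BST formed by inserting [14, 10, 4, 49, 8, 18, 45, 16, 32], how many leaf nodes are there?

Tree built from: [14, 10, 4, 49, 8, 18, 45, 16, 32]
Tree (level-order array): [14, 10, 49, 4, None, 18, None, None, 8, 16, 45, None, None, None, None, 32]
Rule: A leaf has 0 children.
Per-node child counts:
  node 14: 2 child(ren)
  node 10: 1 child(ren)
  node 4: 1 child(ren)
  node 8: 0 child(ren)
  node 49: 1 child(ren)
  node 18: 2 child(ren)
  node 16: 0 child(ren)
  node 45: 1 child(ren)
  node 32: 0 child(ren)
Matching nodes: [8, 16, 32]
Count of leaf nodes: 3


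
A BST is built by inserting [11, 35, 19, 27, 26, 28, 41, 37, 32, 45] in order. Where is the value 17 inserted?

Starting tree (level order): [11, None, 35, 19, 41, None, 27, 37, 45, 26, 28, None, None, None, None, None, None, None, 32]
Insertion path: 11 -> 35 -> 19
Result: insert 17 as left child of 19
Final tree (level order): [11, None, 35, 19, 41, 17, 27, 37, 45, None, None, 26, 28, None, None, None, None, None, None, None, 32]


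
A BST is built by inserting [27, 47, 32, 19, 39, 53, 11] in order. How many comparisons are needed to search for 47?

Search path for 47: 27 -> 47
Found: True
Comparisons: 2


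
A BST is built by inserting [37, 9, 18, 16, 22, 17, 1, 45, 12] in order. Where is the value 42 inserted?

Starting tree (level order): [37, 9, 45, 1, 18, None, None, None, None, 16, 22, 12, 17]
Insertion path: 37 -> 45
Result: insert 42 as left child of 45
Final tree (level order): [37, 9, 45, 1, 18, 42, None, None, None, 16, 22, None, None, 12, 17]


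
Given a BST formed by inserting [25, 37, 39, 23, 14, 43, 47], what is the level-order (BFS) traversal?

Tree insertion order: [25, 37, 39, 23, 14, 43, 47]
Tree (level-order array): [25, 23, 37, 14, None, None, 39, None, None, None, 43, None, 47]
BFS from the root, enqueuing left then right child of each popped node:
  queue [25] -> pop 25, enqueue [23, 37], visited so far: [25]
  queue [23, 37] -> pop 23, enqueue [14], visited so far: [25, 23]
  queue [37, 14] -> pop 37, enqueue [39], visited so far: [25, 23, 37]
  queue [14, 39] -> pop 14, enqueue [none], visited so far: [25, 23, 37, 14]
  queue [39] -> pop 39, enqueue [43], visited so far: [25, 23, 37, 14, 39]
  queue [43] -> pop 43, enqueue [47], visited so far: [25, 23, 37, 14, 39, 43]
  queue [47] -> pop 47, enqueue [none], visited so far: [25, 23, 37, 14, 39, 43, 47]
Result: [25, 23, 37, 14, 39, 43, 47]


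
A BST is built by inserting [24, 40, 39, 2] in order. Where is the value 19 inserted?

Starting tree (level order): [24, 2, 40, None, None, 39]
Insertion path: 24 -> 2
Result: insert 19 as right child of 2
Final tree (level order): [24, 2, 40, None, 19, 39]


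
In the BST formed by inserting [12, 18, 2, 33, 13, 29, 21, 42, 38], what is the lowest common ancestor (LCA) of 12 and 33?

Tree insertion order: [12, 18, 2, 33, 13, 29, 21, 42, 38]
Tree (level-order array): [12, 2, 18, None, None, 13, 33, None, None, 29, 42, 21, None, 38]
In a BST, the LCA of p=12, q=33 is the first node v on the
root-to-leaf path with p <= v <= q (go left if both < v, right if both > v).
Walk from root:
  at 12: 12 <= 12 <= 33, this is the LCA
LCA = 12


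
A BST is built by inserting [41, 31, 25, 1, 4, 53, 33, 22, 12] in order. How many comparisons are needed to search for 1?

Search path for 1: 41 -> 31 -> 25 -> 1
Found: True
Comparisons: 4


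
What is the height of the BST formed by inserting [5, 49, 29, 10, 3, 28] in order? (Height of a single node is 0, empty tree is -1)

Insertion order: [5, 49, 29, 10, 3, 28]
Tree (level-order array): [5, 3, 49, None, None, 29, None, 10, None, None, 28]
Compute height bottom-up (empty subtree = -1):
  height(3) = 1 + max(-1, -1) = 0
  height(28) = 1 + max(-1, -1) = 0
  height(10) = 1 + max(-1, 0) = 1
  height(29) = 1 + max(1, -1) = 2
  height(49) = 1 + max(2, -1) = 3
  height(5) = 1 + max(0, 3) = 4
Height = 4


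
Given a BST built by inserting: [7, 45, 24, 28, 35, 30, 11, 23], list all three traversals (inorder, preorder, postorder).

Tree insertion order: [7, 45, 24, 28, 35, 30, 11, 23]
Tree (level-order array): [7, None, 45, 24, None, 11, 28, None, 23, None, 35, None, None, 30]
Inorder (L, root, R): [7, 11, 23, 24, 28, 30, 35, 45]
Preorder (root, L, R): [7, 45, 24, 11, 23, 28, 35, 30]
Postorder (L, R, root): [23, 11, 30, 35, 28, 24, 45, 7]


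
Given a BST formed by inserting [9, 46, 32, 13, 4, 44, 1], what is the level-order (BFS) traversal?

Tree insertion order: [9, 46, 32, 13, 4, 44, 1]
Tree (level-order array): [9, 4, 46, 1, None, 32, None, None, None, 13, 44]
BFS from the root, enqueuing left then right child of each popped node:
  queue [9] -> pop 9, enqueue [4, 46], visited so far: [9]
  queue [4, 46] -> pop 4, enqueue [1], visited so far: [9, 4]
  queue [46, 1] -> pop 46, enqueue [32], visited so far: [9, 4, 46]
  queue [1, 32] -> pop 1, enqueue [none], visited so far: [9, 4, 46, 1]
  queue [32] -> pop 32, enqueue [13, 44], visited so far: [9, 4, 46, 1, 32]
  queue [13, 44] -> pop 13, enqueue [none], visited so far: [9, 4, 46, 1, 32, 13]
  queue [44] -> pop 44, enqueue [none], visited so far: [9, 4, 46, 1, 32, 13, 44]
Result: [9, 4, 46, 1, 32, 13, 44]


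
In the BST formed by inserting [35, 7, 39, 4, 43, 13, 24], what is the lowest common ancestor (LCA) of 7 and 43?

Tree insertion order: [35, 7, 39, 4, 43, 13, 24]
Tree (level-order array): [35, 7, 39, 4, 13, None, 43, None, None, None, 24]
In a BST, the LCA of p=7, q=43 is the first node v on the
root-to-leaf path with p <= v <= q (go left if both < v, right if both > v).
Walk from root:
  at 35: 7 <= 35 <= 43, this is the LCA
LCA = 35


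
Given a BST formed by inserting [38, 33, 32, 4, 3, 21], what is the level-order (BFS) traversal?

Tree insertion order: [38, 33, 32, 4, 3, 21]
Tree (level-order array): [38, 33, None, 32, None, 4, None, 3, 21]
BFS from the root, enqueuing left then right child of each popped node:
  queue [38] -> pop 38, enqueue [33], visited so far: [38]
  queue [33] -> pop 33, enqueue [32], visited so far: [38, 33]
  queue [32] -> pop 32, enqueue [4], visited so far: [38, 33, 32]
  queue [4] -> pop 4, enqueue [3, 21], visited so far: [38, 33, 32, 4]
  queue [3, 21] -> pop 3, enqueue [none], visited so far: [38, 33, 32, 4, 3]
  queue [21] -> pop 21, enqueue [none], visited so far: [38, 33, 32, 4, 3, 21]
Result: [38, 33, 32, 4, 3, 21]


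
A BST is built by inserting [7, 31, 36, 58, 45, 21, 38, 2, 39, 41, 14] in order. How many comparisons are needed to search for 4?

Search path for 4: 7 -> 2
Found: False
Comparisons: 2


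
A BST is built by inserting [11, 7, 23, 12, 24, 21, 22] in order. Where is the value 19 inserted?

Starting tree (level order): [11, 7, 23, None, None, 12, 24, None, 21, None, None, None, 22]
Insertion path: 11 -> 23 -> 12 -> 21
Result: insert 19 as left child of 21
Final tree (level order): [11, 7, 23, None, None, 12, 24, None, 21, None, None, 19, 22]


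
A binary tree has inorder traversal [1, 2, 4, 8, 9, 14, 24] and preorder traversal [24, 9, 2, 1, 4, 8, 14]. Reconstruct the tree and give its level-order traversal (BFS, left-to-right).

Inorder:  [1, 2, 4, 8, 9, 14, 24]
Preorder: [24, 9, 2, 1, 4, 8, 14]
Algorithm: preorder visits root first, so consume preorder in order;
for each root, split the current inorder slice at that value into
left-subtree inorder and right-subtree inorder, then recurse.
Recursive splits:
  root=24; inorder splits into left=[1, 2, 4, 8, 9, 14], right=[]
  root=9; inorder splits into left=[1, 2, 4, 8], right=[14]
  root=2; inorder splits into left=[1], right=[4, 8]
  root=1; inorder splits into left=[], right=[]
  root=4; inorder splits into left=[], right=[8]
  root=8; inorder splits into left=[], right=[]
  root=14; inorder splits into left=[], right=[]
Reconstructed level-order: [24, 9, 2, 14, 1, 4, 8]


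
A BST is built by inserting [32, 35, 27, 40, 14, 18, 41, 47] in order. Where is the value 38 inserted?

Starting tree (level order): [32, 27, 35, 14, None, None, 40, None, 18, None, 41, None, None, None, 47]
Insertion path: 32 -> 35 -> 40
Result: insert 38 as left child of 40
Final tree (level order): [32, 27, 35, 14, None, None, 40, None, 18, 38, 41, None, None, None, None, None, 47]


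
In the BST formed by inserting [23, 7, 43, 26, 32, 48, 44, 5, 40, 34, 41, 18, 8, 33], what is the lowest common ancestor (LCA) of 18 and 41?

Tree insertion order: [23, 7, 43, 26, 32, 48, 44, 5, 40, 34, 41, 18, 8, 33]
Tree (level-order array): [23, 7, 43, 5, 18, 26, 48, None, None, 8, None, None, 32, 44, None, None, None, None, 40, None, None, 34, 41, 33]
In a BST, the LCA of p=18, q=41 is the first node v on the
root-to-leaf path with p <= v <= q (go left if both < v, right if both > v).
Walk from root:
  at 23: 18 <= 23 <= 41, this is the LCA
LCA = 23


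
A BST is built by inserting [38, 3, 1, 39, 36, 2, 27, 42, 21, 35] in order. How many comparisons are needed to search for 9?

Search path for 9: 38 -> 3 -> 36 -> 27 -> 21
Found: False
Comparisons: 5


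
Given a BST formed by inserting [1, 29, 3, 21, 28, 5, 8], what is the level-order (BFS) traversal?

Tree insertion order: [1, 29, 3, 21, 28, 5, 8]
Tree (level-order array): [1, None, 29, 3, None, None, 21, 5, 28, None, 8]
BFS from the root, enqueuing left then right child of each popped node:
  queue [1] -> pop 1, enqueue [29], visited so far: [1]
  queue [29] -> pop 29, enqueue [3], visited so far: [1, 29]
  queue [3] -> pop 3, enqueue [21], visited so far: [1, 29, 3]
  queue [21] -> pop 21, enqueue [5, 28], visited so far: [1, 29, 3, 21]
  queue [5, 28] -> pop 5, enqueue [8], visited so far: [1, 29, 3, 21, 5]
  queue [28, 8] -> pop 28, enqueue [none], visited so far: [1, 29, 3, 21, 5, 28]
  queue [8] -> pop 8, enqueue [none], visited so far: [1, 29, 3, 21, 5, 28, 8]
Result: [1, 29, 3, 21, 5, 28, 8]


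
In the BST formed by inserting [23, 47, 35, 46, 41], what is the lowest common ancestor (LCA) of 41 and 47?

Tree insertion order: [23, 47, 35, 46, 41]
Tree (level-order array): [23, None, 47, 35, None, None, 46, 41]
In a BST, the LCA of p=41, q=47 is the first node v on the
root-to-leaf path with p <= v <= q (go left if both < v, right if both > v).
Walk from root:
  at 23: both 41 and 47 > 23, go right
  at 47: 41 <= 47 <= 47, this is the LCA
LCA = 47


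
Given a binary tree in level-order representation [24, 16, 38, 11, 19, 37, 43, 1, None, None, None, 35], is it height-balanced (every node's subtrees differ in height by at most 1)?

Tree (level-order array): [24, 16, 38, 11, 19, 37, 43, 1, None, None, None, 35]
Definition: a tree is height-balanced if, at every node, |h(left) - h(right)| <= 1 (empty subtree has height -1).
Bottom-up per-node check:
  node 1: h_left=-1, h_right=-1, diff=0 [OK], height=0
  node 11: h_left=0, h_right=-1, diff=1 [OK], height=1
  node 19: h_left=-1, h_right=-1, diff=0 [OK], height=0
  node 16: h_left=1, h_right=0, diff=1 [OK], height=2
  node 35: h_left=-1, h_right=-1, diff=0 [OK], height=0
  node 37: h_left=0, h_right=-1, diff=1 [OK], height=1
  node 43: h_left=-1, h_right=-1, diff=0 [OK], height=0
  node 38: h_left=1, h_right=0, diff=1 [OK], height=2
  node 24: h_left=2, h_right=2, diff=0 [OK], height=3
All nodes satisfy the balance condition.
Result: Balanced


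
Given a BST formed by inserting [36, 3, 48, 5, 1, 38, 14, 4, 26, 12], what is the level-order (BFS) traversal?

Tree insertion order: [36, 3, 48, 5, 1, 38, 14, 4, 26, 12]
Tree (level-order array): [36, 3, 48, 1, 5, 38, None, None, None, 4, 14, None, None, None, None, 12, 26]
BFS from the root, enqueuing left then right child of each popped node:
  queue [36] -> pop 36, enqueue [3, 48], visited so far: [36]
  queue [3, 48] -> pop 3, enqueue [1, 5], visited so far: [36, 3]
  queue [48, 1, 5] -> pop 48, enqueue [38], visited so far: [36, 3, 48]
  queue [1, 5, 38] -> pop 1, enqueue [none], visited so far: [36, 3, 48, 1]
  queue [5, 38] -> pop 5, enqueue [4, 14], visited so far: [36, 3, 48, 1, 5]
  queue [38, 4, 14] -> pop 38, enqueue [none], visited so far: [36, 3, 48, 1, 5, 38]
  queue [4, 14] -> pop 4, enqueue [none], visited so far: [36, 3, 48, 1, 5, 38, 4]
  queue [14] -> pop 14, enqueue [12, 26], visited so far: [36, 3, 48, 1, 5, 38, 4, 14]
  queue [12, 26] -> pop 12, enqueue [none], visited so far: [36, 3, 48, 1, 5, 38, 4, 14, 12]
  queue [26] -> pop 26, enqueue [none], visited so far: [36, 3, 48, 1, 5, 38, 4, 14, 12, 26]
Result: [36, 3, 48, 1, 5, 38, 4, 14, 12, 26]


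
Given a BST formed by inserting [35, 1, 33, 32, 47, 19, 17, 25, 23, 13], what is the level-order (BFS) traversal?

Tree insertion order: [35, 1, 33, 32, 47, 19, 17, 25, 23, 13]
Tree (level-order array): [35, 1, 47, None, 33, None, None, 32, None, 19, None, 17, 25, 13, None, 23]
BFS from the root, enqueuing left then right child of each popped node:
  queue [35] -> pop 35, enqueue [1, 47], visited so far: [35]
  queue [1, 47] -> pop 1, enqueue [33], visited so far: [35, 1]
  queue [47, 33] -> pop 47, enqueue [none], visited so far: [35, 1, 47]
  queue [33] -> pop 33, enqueue [32], visited so far: [35, 1, 47, 33]
  queue [32] -> pop 32, enqueue [19], visited so far: [35, 1, 47, 33, 32]
  queue [19] -> pop 19, enqueue [17, 25], visited so far: [35, 1, 47, 33, 32, 19]
  queue [17, 25] -> pop 17, enqueue [13], visited so far: [35, 1, 47, 33, 32, 19, 17]
  queue [25, 13] -> pop 25, enqueue [23], visited so far: [35, 1, 47, 33, 32, 19, 17, 25]
  queue [13, 23] -> pop 13, enqueue [none], visited so far: [35, 1, 47, 33, 32, 19, 17, 25, 13]
  queue [23] -> pop 23, enqueue [none], visited so far: [35, 1, 47, 33, 32, 19, 17, 25, 13, 23]
Result: [35, 1, 47, 33, 32, 19, 17, 25, 13, 23]


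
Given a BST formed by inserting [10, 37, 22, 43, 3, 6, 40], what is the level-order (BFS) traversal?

Tree insertion order: [10, 37, 22, 43, 3, 6, 40]
Tree (level-order array): [10, 3, 37, None, 6, 22, 43, None, None, None, None, 40]
BFS from the root, enqueuing left then right child of each popped node:
  queue [10] -> pop 10, enqueue [3, 37], visited so far: [10]
  queue [3, 37] -> pop 3, enqueue [6], visited so far: [10, 3]
  queue [37, 6] -> pop 37, enqueue [22, 43], visited so far: [10, 3, 37]
  queue [6, 22, 43] -> pop 6, enqueue [none], visited so far: [10, 3, 37, 6]
  queue [22, 43] -> pop 22, enqueue [none], visited so far: [10, 3, 37, 6, 22]
  queue [43] -> pop 43, enqueue [40], visited so far: [10, 3, 37, 6, 22, 43]
  queue [40] -> pop 40, enqueue [none], visited so far: [10, 3, 37, 6, 22, 43, 40]
Result: [10, 3, 37, 6, 22, 43, 40]


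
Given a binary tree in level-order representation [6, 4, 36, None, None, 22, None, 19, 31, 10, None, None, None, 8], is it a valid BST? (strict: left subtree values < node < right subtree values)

Level-order array: [6, 4, 36, None, None, 22, None, 19, 31, 10, None, None, None, 8]
Validate using subtree bounds (lo, hi): at each node, require lo < value < hi,
then recurse left with hi=value and right with lo=value.
Preorder trace (stopping at first violation):
  at node 6 with bounds (-inf, +inf): OK
  at node 4 with bounds (-inf, 6): OK
  at node 36 with bounds (6, +inf): OK
  at node 22 with bounds (6, 36): OK
  at node 19 with bounds (6, 22): OK
  at node 10 with bounds (6, 19): OK
  at node 8 with bounds (6, 10): OK
  at node 31 with bounds (22, 36): OK
No violation found at any node.
Result: Valid BST


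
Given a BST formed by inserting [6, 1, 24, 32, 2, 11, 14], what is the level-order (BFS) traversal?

Tree insertion order: [6, 1, 24, 32, 2, 11, 14]
Tree (level-order array): [6, 1, 24, None, 2, 11, 32, None, None, None, 14]
BFS from the root, enqueuing left then right child of each popped node:
  queue [6] -> pop 6, enqueue [1, 24], visited so far: [6]
  queue [1, 24] -> pop 1, enqueue [2], visited so far: [6, 1]
  queue [24, 2] -> pop 24, enqueue [11, 32], visited so far: [6, 1, 24]
  queue [2, 11, 32] -> pop 2, enqueue [none], visited so far: [6, 1, 24, 2]
  queue [11, 32] -> pop 11, enqueue [14], visited so far: [6, 1, 24, 2, 11]
  queue [32, 14] -> pop 32, enqueue [none], visited so far: [6, 1, 24, 2, 11, 32]
  queue [14] -> pop 14, enqueue [none], visited so far: [6, 1, 24, 2, 11, 32, 14]
Result: [6, 1, 24, 2, 11, 32, 14]


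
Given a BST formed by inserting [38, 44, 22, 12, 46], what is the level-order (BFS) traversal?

Tree insertion order: [38, 44, 22, 12, 46]
Tree (level-order array): [38, 22, 44, 12, None, None, 46]
BFS from the root, enqueuing left then right child of each popped node:
  queue [38] -> pop 38, enqueue [22, 44], visited so far: [38]
  queue [22, 44] -> pop 22, enqueue [12], visited so far: [38, 22]
  queue [44, 12] -> pop 44, enqueue [46], visited so far: [38, 22, 44]
  queue [12, 46] -> pop 12, enqueue [none], visited so far: [38, 22, 44, 12]
  queue [46] -> pop 46, enqueue [none], visited so far: [38, 22, 44, 12, 46]
Result: [38, 22, 44, 12, 46]


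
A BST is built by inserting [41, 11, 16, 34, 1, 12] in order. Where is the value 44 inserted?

Starting tree (level order): [41, 11, None, 1, 16, None, None, 12, 34]
Insertion path: 41
Result: insert 44 as right child of 41
Final tree (level order): [41, 11, 44, 1, 16, None, None, None, None, 12, 34]


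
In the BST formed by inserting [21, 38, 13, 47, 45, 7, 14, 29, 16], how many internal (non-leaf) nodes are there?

Tree built from: [21, 38, 13, 47, 45, 7, 14, 29, 16]
Tree (level-order array): [21, 13, 38, 7, 14, 29, 47, None, None, None, 16, None, None, 45]
Rule: An internal node has at least one child.
Per-node child counts:
  node 21: 2 child(ren)
  node 13: 2 child(ren)
  node 7: 0 child(ren)
  node 14: 1 child(ren)
  node 16: 0 child(ren)
  node 38: 2 child(ren)
  node 29: 0 child(ren)
  node 47: 1 child(ren)
  node 45: 0 child(ren)
Matching nodes: [21, 13, 14, 38, 47]
Count of internal (non-leaf) nodes: 5


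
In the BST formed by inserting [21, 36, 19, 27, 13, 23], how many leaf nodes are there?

Tree built from: [21, 36, 19, 27, 13, 23]
Tree (level-order array): [21, 19, 36, 13, None, 27, None, None, None, 23]
Rule: A leaf has 0 children.
Per-node child counts:
  node 21: 2 child(ren)
  node 19: 1 child(ren)
  node 13: 0 child(ren)
  node 36: 1 child(ren)
  node 27: 1 child(ren)
  node 23: 0 child(ren)
Matching nodes: [13, 23]
Count of leaf nodes: 2


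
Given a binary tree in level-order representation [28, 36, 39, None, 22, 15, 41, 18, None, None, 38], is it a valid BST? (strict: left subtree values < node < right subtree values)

Level-order array: [28, 36, 39, None, 22, 15, 41, 18, None, None, 38]
Validate using subtree bounds (lo, hi): at each node, require lo < value < hi,
then recurse left with hi=value and right with lo=value.
Preorder trace (stopping at first violation):
  at node 28 with bounds (-inf, +inf): OK
  at node 36 with bounds (-inf, 28): VIOLATION
Node 36 violates its bound: not (-inf < 36 < 28).
Result: Not a valid BST


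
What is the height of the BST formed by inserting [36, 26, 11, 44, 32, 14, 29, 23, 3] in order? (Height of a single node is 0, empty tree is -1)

Insertion order: [36, 26, 11, 44, 32, 14, 29, 23, 3]
Tree (level-order array): [36, 26, 44, 11, 32, None, None, 3, 14, 29, None, None, None, None, 23]
Compute height bottom-up (empty subtree = -1):
  height(3) = 1 + max(-1, -1) = 0
  height(23) = 1 + max(-1, -1) = 0
  height(14) = 1 + max(-1, 0) = 1
  height(11) = 1 + max(0, 1) = 2
  height(29) = 1 + max(-1, -1) = 0
  height(32) = 1 + max(0, -1) = 1
  height(26) = 1 + max(2, 1) = 3
  height(44) = 1 + max(-1, -1) = 0
  height(36) = 1 + max(3, 0) = 4
Height = 4


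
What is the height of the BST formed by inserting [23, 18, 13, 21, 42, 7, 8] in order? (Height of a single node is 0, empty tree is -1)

Insertion order: [23, 18, 13, 21, 42, 7, 8]
Tree (level-order array): [23, 18, 42, 13, 21, None, None, 7, None, None, None, None, 8]
Compute height bottom-up (empty subtree = -1):
  height(8) = 1 + max(-1, -1) = 0
  height(7) = 1 + max(-1, 0) = 1
  height(13) = 1 + max(1, -1) = 2
  height(21) = 1 + max(-1, -1) = 0
  height(18) = 1 + max(2, 0) = 3
  height(42) = 1 + max(-1, -1) = 0
  height(23) = 1 + max(3, 0) = 4
Height = 4


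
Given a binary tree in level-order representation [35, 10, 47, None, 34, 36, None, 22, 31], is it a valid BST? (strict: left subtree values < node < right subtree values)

Level-order array: [35, 10, 47, None, 34, 36, None, 22, 31]
Validate using subtree bounds (lo, hi): at each node, require lo < value < hi,
then recurse left with hi=value and right with lo=value.
Preorder trace (stopping at first violation):
  at node 35 with bounds (-inf, +inf): OK
  at node 10 with bounds (-inf, 35): OK
  at node 34 with bounds (10, 35): OK
  at node 22 with bounds (10, 34): OK
  at node 31 with bounds (34, 35): VIOLATION
Node 31 violates its bound: not (34 < 31 < 35).
Result: Not a valid BST


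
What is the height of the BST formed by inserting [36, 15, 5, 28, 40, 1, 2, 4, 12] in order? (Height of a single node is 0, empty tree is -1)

Insertion order: [36, 15, 5, 28, 40, 1, 2, 4, 12]
Tree (level-order array): [36, 15, 40, 5, 28, None, None, 1, 12, None, None, None, 2, None, None, None, 4]
Compute height bottom-up (empty subtree = -1):
  height(4) = 1 + max(-1, -1) = 0
  height(2) = 1 + max(-1, 0) = 1
  height(1) = 1 + max(-1, 1) = 2
  height(12) = 1 + max(-1, -1) = 0
  height(5) = 1 + max(2, 0) = 3
  height(28) = 1 + max(-1, -1) = 0
  height(15) = 1 + max(3, 0) = 4
  height(40) = 1 + max(-1, -1) = 0
  height(36) = 1 + max(4, 0) = 5
Height = 5


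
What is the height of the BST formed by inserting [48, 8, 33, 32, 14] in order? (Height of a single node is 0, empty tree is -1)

Insertion order: [48, 8, 33, 32, 14]
Tree (level-order array): [48, 8, None, None, 33, 32, None, 14]
Compute height bottom-up (empty subtree = -1):
  height(14) = 1 + max(-1, -1) = 0
  height(32) = 1 + max(0, -1) = 1
  height(33) = 1 + max(1, -1) = 2
  height(8) = 1 + max(-1, 2) = 3
  height(48) = 1 + max(3, -1) = 4
Height = 4


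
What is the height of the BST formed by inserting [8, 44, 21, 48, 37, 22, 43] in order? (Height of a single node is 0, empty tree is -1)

Insertion order: [8, 44, 21, 48, 37, 22, 43]
Tree (level-order array): [8, None, 44, 21, 48, None, 37, None, None, 22, 43]
Compute height bottom-up (empty subtree = -1):
  height(22) = 1 + max(-1, -1) = 0
  height(43) = 1 + max(-1, -1) = 0
  height(37) = 1 + max(0, 0) = 1
  height(21) = 1 + max(-1, 1) = 2
  height(48) = 1 + max(-1, -1) = 0
  height(44) = 1 + max(2, 0) = 3
  height(8) = 1 + max(-1, 3) = 4
Height = 4


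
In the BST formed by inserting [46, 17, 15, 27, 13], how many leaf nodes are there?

Tree built from: [46, 17, 15, 27, 13]
Tree (level-order array): [46, 17, None, 15, 27, 13]
Rule: A leaf has 0 children.
Per-node child counts:
  node 46: 1 child(ren)
  node 17: 2 child(ren)
  node 15: 1 child(ren)
  node 13: 0 child(ren)
  node 27: 0 child(ren)
Matching nodes: [13, 27]
Count of leaf nodes: 2


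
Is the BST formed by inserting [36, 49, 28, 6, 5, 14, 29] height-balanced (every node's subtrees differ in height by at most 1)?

Tree (level-order array): [36, 28, 49, 6, 29, None, None, 5, 14]
Definition: a tree is height-balanced if, at every node, |h(left) - h(right)| <= 1 (empty subtree has height -1).
Bottom-up per-node check:
  node 5: h_left=-1, h_right=-1, diff=0 [OK], height=0
  node 14: h_left=-1, h_right=-1, diff=0 [OK], height=0
  node 6: h_left=0, h_right=0, diff=0 [OK], height=1
  node 29: h_left=-1, h_right=-1, diff=0 [OK], height=0
  node 28: h_left=1, h_right=0, diff=1 [OK], height=2
  node 49: h_left=-1, h_right=-1, diff=0 [OK], height=0
  node 36: h_left=2, h_right=0, diff=2 [FAIL (|2-0|=2 > 1)], height=3
Node 36 violates the condition: |2 - 0| = 2 > 1.
Result: Not balanced


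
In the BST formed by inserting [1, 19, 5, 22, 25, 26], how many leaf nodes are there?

Tree built from: [1, 19, 5, 22, 25, 26]
Tree (level-order array): [1, None, 19, 5, 22, None, None, None, 25, None, 26]
Rule: A leaf has 0 children.
Per-node child counts:
  node 1: 1 child(ren)
  node 19: 2 child(ren)
  node 5: 0 child(ren)
  node 22: 1 child(ren)
  node 25: 1 child(ren)
  node 26: 0 child(ren)
Matching nodes: [5, 26]
Count of leaf nodes: 2


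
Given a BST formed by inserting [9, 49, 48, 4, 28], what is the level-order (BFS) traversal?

Tree insertion order: [9, 49, 48, 4, 28]
Tree (level-order array): [9, 4, 49, None, None, 48, None, 28]
BFS from the root, enqueuing left then right child of each popped node:
  queue [9] -> pop 9, enqueue [4, 49], visited so far: [9]
  queue [4, 49] -> pop 4, enqueue [none], visited so far: [9, 4]
  queue [49] -> pop 49, enqueue [48], visited so far: [9, 4, 49]
  queue [48] -> pop 48, enqueue [28], visited so far: [9, 4, 49, 48]
  queue [28] -> pop 28, enqueue [none], visited so far: [9, 4, 49, 48, 28]
Result: [9, 4, 49, 48, 28]


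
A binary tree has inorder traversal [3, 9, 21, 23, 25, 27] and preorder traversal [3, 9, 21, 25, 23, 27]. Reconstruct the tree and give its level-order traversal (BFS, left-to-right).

Inorder:  [3, 9, 21, 23, 25, 27]
Preorder: [3, 9, 21, 25, 23, 27]
Algorithm: preorder visits root first, so consume preorder in order;
for each root, split the current inorder slice at that value into
left-subtree inorder and right-subtree inorder, then recurse.
Recursive splits:
  root=3; inorder splits into left=[], right=[9, 21, 23, 25, 27]
  root=9; inorder splits into left=[], right=[21, 23, 25, 27]
  root=21; inorder splits into left=[], right=[23, 25, 27]
  root=25; inorder splits into left=[23], right=[27]
  root=23; inorder splits into left=[], right=[]
  root=27; inorder splits into left=[], right=[]
Reconstructed level-order: [3, 9, 21, 25, 23, 27]


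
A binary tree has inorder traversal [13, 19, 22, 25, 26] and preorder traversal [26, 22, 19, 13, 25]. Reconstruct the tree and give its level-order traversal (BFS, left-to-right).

Inorder:  [13, 19, 22, 25, 26]
Preorder: [26, 22, 19, 13, 25]
Algorithm: preorder visits root first, so consume preorder in order;
for each root, split the current inorder slice at that value into
left-subtree inorder and right-subtree inorder, then recurse.
Recursive splits:
  root=26; inorder splits into left=[13, 19, 22, 25], right=[]
  root=22; inorder splits into left=[13, 19], right=[25]
  root=19; inorder splits into left=[13], right=[]
  root=13; inorder splits into left=[], right=[]
  root=25; inorder splits into left=[], right=[]
Reconstructed level-order: [26, 22, 19, 25, 13]


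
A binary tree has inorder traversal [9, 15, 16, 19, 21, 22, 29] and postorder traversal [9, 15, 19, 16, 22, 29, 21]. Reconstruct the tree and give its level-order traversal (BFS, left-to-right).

Inorder:   [9, 15, 16, 19, 21, 22, 29]
Postorder: [9, 15, 19, 16, 22, 29, 21]
Algorithm: postorder visits root last, so walk postorder right-to-left;
each value is the root of the current inorder slice — split it at that
value, recurse on the right subtree first, then the left.
Recursive splits:
  root=21; inorder splits into left=[9, 15, 16, 19], right=[22, 29]
  root=29; inorder splits into left=[22], right=[]
  root=22; inorder splits into left=[], right=[]
  root=16; inorder splits into left=[9, 15], right=[19]
  root=19; inorder splits into left=[], right=[]
  root=15; inorder splits into left=[9], right=[]
  root=9; inorder splits into left=[], right=[]
Reconstructed level-order: [21, 16, 29, 15, 19, 22, 9]


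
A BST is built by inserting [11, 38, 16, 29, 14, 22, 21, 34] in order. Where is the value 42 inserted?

Starting tree (level order): [11, None, 38, 16, None, 14, 29, None, None, 22, 34, 21]
Insertion path: 11 -> 38
Result: insert 42 as right child of 38
Final tree (level order): [11, None, 38, 16, 42, 14, 29, None, None, None, None, 22, 34, 21]


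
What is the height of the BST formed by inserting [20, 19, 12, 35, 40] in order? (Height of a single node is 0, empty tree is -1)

Insertion order: [20, 19, 12, 35, 40]
Tree (level-order array): [20, 19, 35, 12, None, None, 40]
Compute height bottom-up (empty subtree = -1):
  height(12) = 1 + max(-1, -1) = 0
  height(19) = 1 + max(0, -1) = 1
  height(40) = 1 + max(-1, -1) = 0
  height(35) = 1 + max(-1, 0) = 1
  height(20) = 1 + max(1, 1) = 2
Height = 2


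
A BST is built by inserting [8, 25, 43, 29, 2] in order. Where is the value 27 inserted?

Starting tree (level order): [8, 2, 25, None, None, None, 43, 29]
Insertion path: 8 -> 25 -> 43 -> 29
Result: insert 27 as left child of 29
Final tree (level order): [8, 2, 25, None, None, None, 43, 29, None, 27]


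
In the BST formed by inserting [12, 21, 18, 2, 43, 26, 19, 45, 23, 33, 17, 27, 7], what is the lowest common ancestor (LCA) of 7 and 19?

Tree insertion order: [12, 21, 18, 2, 43, 26, 19, 45, 23, 33, 17, 27, 7]
Tree (level-order array): [12, 2, 21, None, 7, 18, 43, None, None, 17, 19, 26, 45, None, None, None, None, 23, 33, None, None, None, None, 27]
In a BST, the LCA of p=7, q=19 is the first node v on the
root-to-leaf path with p <= v <= q (go left if both < v, right if both > v).
Walk from root:
  at 12: 7 <= 12 <= 19, this is the LCA
LCA = 12


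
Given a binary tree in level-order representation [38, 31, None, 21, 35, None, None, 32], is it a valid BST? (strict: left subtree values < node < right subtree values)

Level-order array: [38, 31, None, 21, 35, None, None, 32]
Validate using subtree bounds (lo, hi): at each node, require lo < value < hi,
then recurse left with hi=value and right with lo=value.
Preorder trace (stopping at first violation):
  at node 38 with bounds (-inf, +inf): OK
  at node 31 with bounds (-inf, 38): OK
  at node 21 with bounds (-inf, 31): OK
  at node 35 with bounds (31, 38): OK
  at node 32 with bounds (31, 35): OK
No violation found at any node.
Result: Valid BST


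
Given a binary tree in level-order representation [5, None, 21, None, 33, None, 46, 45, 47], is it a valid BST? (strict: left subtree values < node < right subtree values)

Level-order array: [5, None, 21, None, 33, None, 46, 45, 47]
Validate using subtree bounds (lo, hi): at each node, require lo < value < hi,
then recurse left with hi=value and right with lo=value.
Preorder trace (stopping at first violation):
  at node 5 with bounds (-inf, +inf): OK
  at node 21 with bounds (5, +inf): OK
  at node 33 with bounds (21, +inf): OK
  at node 46 with bounds (33, +inf): OK
  at node 45 with bounds (33, 46): OK
  at node 47 with bounds (46, +inf): OK
No violation found at any node.
Result: Valid BST


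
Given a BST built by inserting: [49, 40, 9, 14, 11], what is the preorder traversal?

Tree insertion order: [49, 40, 9, 14, 11]
Tree (level-order array): [49, 40, None, 9, None, None, 14, 11]
Preorder traversal: [49, 40, 9, 14, 11]


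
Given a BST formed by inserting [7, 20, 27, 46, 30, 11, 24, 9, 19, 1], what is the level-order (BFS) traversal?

Tree insertion order: [7, 20, 27, 46, 30, 11, 24, 9, 19, 1]
Tree (level-order array): [7, 1, 20, None, None, 11, 27, 9, 19, 24, 46, None, None, None, None, None, None, 30]
BFS from the root, enqueuing left then right child of each popped node:
  queue [7] -> pop 7, enqueue [1, 20], visited so far: [7]
  queue [1, 20] -> pop 1, enqueue [none], visited so far: [7, 1]
  queue [20] -> pop 20, enqueue [11, 27], visited so far: [7, 1, 20]
  queue [11, 27] -> pop 11, enqueue [9, 19], visited so far: [7, 1, 20, 11]
  queue [27, 9, 19] -> pop 27, enqueue [24, 46], visited so far: [7, 1, 20, 11, 27]
  queue [9, 19, 24, 46] -> pop 9, enqueue [none], visited so far: [7, 1, 20, 11, 27, 9]
  queue [19, 24, 46] -> pop 19, enqueue [none], visited so far: [7, 1, 20, 11, 27, 9, 19]
  queue [24, 46] -> pop 24, enqueue [none], visited so far: [7, 1, 20, 11, 27, 9, 19, 24]
  queue [46] -> pop 46, enqueue [30], visited so far: [7, 1, 20, 11, 27, 9, 19, 24, 46]
  queue [30] -> pop 30, enqueue [none], visited so far: [7, 1, 20, 11, 27, 9, 19, 24, 46, 30]
Result: [7, 1, 20, 11, 27, 9, 19, 24, 46, 30]


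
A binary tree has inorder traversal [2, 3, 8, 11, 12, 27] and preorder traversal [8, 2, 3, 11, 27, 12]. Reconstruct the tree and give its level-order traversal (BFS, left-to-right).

Inorder:  [2, 3, 8, 11, 12, 27]
Preorder: [8, 2, 3, 11, 27, 12]
Algorithm: preorder visits root first, so consume preorder in order;
for each root, split the current inorder slice at that value into
left-subtree inorder and right-subtree inorder, then recurse.
Recursive splits:
  root=8; inorder splits into left=[2, 3], right=[11, 12, 27]
  root=2; inorder splits into left=[], right=[3]
  root=3; inorder splits into left=[], right=[]
  root=11; inorder splits into left=[], right=[12, 27]
  root=27; inorder splits into left=[12], right=[]
  root=12; inorder splits into left=[], right=[]
Reconstructed level-order: [8, 2, 11, 3, 27, 12]
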